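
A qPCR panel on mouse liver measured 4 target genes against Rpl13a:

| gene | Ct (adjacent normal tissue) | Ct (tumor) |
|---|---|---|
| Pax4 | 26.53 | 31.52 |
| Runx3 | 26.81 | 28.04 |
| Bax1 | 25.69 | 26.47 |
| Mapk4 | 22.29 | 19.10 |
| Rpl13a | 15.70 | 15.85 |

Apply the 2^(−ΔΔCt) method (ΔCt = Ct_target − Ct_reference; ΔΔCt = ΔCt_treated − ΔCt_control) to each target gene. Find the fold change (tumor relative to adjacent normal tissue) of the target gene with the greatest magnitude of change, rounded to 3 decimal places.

0.035

Pax4: ΔΔCt = (31.52−15.85) − (26.53−15.70) = 15.67 − 10.83 = 4.84; fold change = 2^-4.84 = 0.035
Runx3: ΔΔCt = (28.04−15.85) − (26.81−15.70) = 12.19 − 11.11 = 1.08; fold change = 2^-1.08 = 0.473
Bax1: ΔΔCt = (26.47−15.85) − (25.69−15.70) = 10.62 − 9.99 = 0.63; fold change = 2^-0.63 = 0.646
Mapk4: ΔΔCt = (19.10−15.85) − (22.29−15.70) = 3.25 − 6.59 = -3.34; fold change = 2^3.34 = 10.126
Pax4 has the largest |ΔΔCt| = 4.84.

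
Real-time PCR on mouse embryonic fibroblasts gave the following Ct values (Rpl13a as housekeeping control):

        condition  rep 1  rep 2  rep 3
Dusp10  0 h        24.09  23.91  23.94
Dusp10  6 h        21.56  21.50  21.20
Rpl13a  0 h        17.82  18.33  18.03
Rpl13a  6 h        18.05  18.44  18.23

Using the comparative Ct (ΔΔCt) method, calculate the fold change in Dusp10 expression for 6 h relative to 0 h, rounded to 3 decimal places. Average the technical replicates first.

Mean Ct: Dusp10 0 h 23.980; Dusp10 6 h 21.420; Rpl13a 0 h 18.060; Rpl13a 6 h 18.240
ΔCt(0 h) = 23.980 − 18.060 = 5.920
ΔCt(6 h) = 21.420 − 18.240 = 3.180
ΔΔCt = 3.180 − 5.920 = -2.740
Fold change = 2^(−(-2.740)) = 2^2.740 = 6.6807

6.681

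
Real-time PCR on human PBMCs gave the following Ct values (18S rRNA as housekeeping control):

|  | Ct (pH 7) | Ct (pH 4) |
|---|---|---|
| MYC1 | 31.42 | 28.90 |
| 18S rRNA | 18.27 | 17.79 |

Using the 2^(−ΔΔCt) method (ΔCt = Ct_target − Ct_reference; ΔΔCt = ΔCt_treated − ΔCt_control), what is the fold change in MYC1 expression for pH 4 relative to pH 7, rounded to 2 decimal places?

ΔCt(pH 7) = 31.420 − 18.270 = 13.150
ΔCt(pH 4) = 28.900 − 17.790 = 11.110
ΔΔCt = 11.110 − 13.150 = -2.040
Fold change = 2^(−(-2.040)) = 2^2.040 = 4.112

4.11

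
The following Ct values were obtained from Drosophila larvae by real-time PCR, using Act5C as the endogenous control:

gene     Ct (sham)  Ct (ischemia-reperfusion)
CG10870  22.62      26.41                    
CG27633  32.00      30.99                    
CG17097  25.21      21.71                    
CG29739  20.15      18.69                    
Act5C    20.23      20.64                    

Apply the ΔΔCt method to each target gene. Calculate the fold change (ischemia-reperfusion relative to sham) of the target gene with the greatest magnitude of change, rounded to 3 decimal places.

CG10870: ΔΔCt = (26.41−20.64) − (22.62−20.23) = 5.77 − 2.39 = 3.38; fold change = 2^-3.38 = 0.096
CG27633: ΔΔCt = (30.99−20.64) − (32.00−20.23) = 10.35 − 11.77 = -1.42; fold change = 2^1.42 = 2.676
CG17097: ΔΔCt = (21.71−20.64) − (25.21−20.23) = 1.07 − 4.98 = -3.91; fold change = 2^3.91 = 15.032
CG29739: ΔΔCt = (18.69−20.64) − (20.15−20.23) = -1.95 − (-0.08) = -1.87; fold change = 2^1.87 = 3.655
CG17097 has the largest |ΔΔCt| = 3.91.

15.032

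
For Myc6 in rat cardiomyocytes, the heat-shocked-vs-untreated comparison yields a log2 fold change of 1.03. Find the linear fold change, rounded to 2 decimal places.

Fold change = 2^(1.03) = 2.042

2.04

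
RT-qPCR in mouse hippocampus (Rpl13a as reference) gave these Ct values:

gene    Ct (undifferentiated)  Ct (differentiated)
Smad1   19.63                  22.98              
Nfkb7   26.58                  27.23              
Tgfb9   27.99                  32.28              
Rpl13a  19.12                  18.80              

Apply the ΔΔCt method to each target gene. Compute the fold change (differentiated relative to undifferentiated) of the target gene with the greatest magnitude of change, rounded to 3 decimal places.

Smad1: ΔΔCt = (22.98−18.80) − (19.63−19.12) = 4.18 − 0.51 = 3.67; fold change = 2^-3.67 = 0.079
Nfkb7: ΔΔCt = (27.23−18.80) − (26.58−19.12) = 8.43 − 7.46 = 0.97; fold change = 2^-0.97 = 0.511
Tgfb9: ΔΔCt = (32.28−18.80) − (27.99−19.12) = 13.48 − 8.87 = 4.61; fold change = 2^-4.61 = 0.041
Tgfb9 has the largest |ΔΔCt| = 4.61.

0.041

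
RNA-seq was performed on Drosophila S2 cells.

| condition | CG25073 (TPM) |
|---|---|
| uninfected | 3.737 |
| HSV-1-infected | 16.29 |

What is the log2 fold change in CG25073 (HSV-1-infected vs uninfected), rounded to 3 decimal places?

Fold change = 16.29 / 3.737 = 4.3591
log2(4.3591) = 2.1240

2.124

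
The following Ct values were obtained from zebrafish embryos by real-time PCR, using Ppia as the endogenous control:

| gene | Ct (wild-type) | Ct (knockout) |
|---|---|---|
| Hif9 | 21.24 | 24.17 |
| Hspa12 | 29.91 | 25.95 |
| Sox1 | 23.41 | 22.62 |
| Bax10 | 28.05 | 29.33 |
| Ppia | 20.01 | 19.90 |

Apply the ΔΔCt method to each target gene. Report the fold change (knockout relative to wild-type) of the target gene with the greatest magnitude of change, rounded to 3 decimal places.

Hif9: ΔΔCt = (24.17−19.90) − (21.24−20.01) = 4.27 − 1.23 = 3.04; fold change = 2^-3.04 = 0.122
Hspa12: ΔΔCt = (25.95−19.90) − (29.91−20.01) = 6.05 − 9.90 = -3.85; fold change = 2^3.85 = 14.420
Sox1: ΔΔCt = (22.62−19.90) − (23.41−20.01) = 2.72 − 3.40 = -0.68; fold change = 2^0.68 = 1.602
Bax10: ΔΔCt = (29.33−19.90) − (28.05−20.01) = 9.43 − 8.04 = 1.39; fold change = 2^-1.39 = 0.382
Hspa12 has the largest |ΔΔCt| = 3.85.

14.420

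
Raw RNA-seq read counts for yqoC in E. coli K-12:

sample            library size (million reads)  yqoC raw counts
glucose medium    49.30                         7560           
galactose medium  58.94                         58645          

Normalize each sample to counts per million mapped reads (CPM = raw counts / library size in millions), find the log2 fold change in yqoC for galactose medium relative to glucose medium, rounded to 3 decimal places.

CPM(glucose medium) = 7560 / 49.30 = 153.3469
CPM(galactose medium) = 58645 / 58.94 = 994.9949
Fold change = 994.9949 / 153.3469 = 6.48853
log2(6.48853) = 2.6979

2.698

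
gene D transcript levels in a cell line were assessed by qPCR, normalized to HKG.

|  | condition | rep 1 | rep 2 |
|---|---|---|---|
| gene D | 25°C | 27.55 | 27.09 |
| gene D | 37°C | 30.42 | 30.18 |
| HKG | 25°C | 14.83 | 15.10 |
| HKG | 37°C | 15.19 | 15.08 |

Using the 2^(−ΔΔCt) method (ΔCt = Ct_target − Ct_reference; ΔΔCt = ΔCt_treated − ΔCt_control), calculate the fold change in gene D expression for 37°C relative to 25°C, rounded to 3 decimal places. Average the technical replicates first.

0.143

Mean Ct: gene D 25°C 27.320; gene D 37°C 30.300; HKG 25°C 14.965; HKG 37°C 15.135
ΔCt(25°C) = 27.320 − 14.965 = 12.355
ΔCt(37°C) = 30.300 − 15.135 = 15.165
ΔΔCt = 15.165 − 12.355 = 2.810
Fold change = 2^(−2.810) = 0.1426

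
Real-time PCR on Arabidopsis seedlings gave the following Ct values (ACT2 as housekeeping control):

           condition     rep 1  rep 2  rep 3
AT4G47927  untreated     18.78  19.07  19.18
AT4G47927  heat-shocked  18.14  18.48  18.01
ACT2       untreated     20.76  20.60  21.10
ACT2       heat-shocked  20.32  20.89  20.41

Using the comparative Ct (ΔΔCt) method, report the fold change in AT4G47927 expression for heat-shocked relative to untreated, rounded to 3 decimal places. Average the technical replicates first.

1.434

Mean Ct: AT4G47927 untreated 19.010; AT4G47927 heat-shocked 18.210; ACT2 untreated 20.820; ACT2 heat-shocked 20.540
ΔCt(untreated) = 19.010 − 20.820 = -1.810
ΔCt(heat-shocked) = 18.210 − 20.540 = -2.330
ΔΔCt = -2.330 − (-1.810) = -0.520
Fold change = 2^(−(-0.520)) = 2^0.520 = 1.4340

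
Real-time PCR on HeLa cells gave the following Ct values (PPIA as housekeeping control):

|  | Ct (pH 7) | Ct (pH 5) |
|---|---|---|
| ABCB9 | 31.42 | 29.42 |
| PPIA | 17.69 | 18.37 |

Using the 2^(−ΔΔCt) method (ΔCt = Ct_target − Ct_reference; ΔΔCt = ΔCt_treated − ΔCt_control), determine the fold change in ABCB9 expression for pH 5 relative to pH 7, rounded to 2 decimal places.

6.41

ΔCt(pH 7) = 31.420 − 17.690 = 13.730
ΔCt(pH 5) = 29.420 − 18.370 = 11.050
ΔΔCt = 11.050 − 13.730 = -2.680
Fold change = 2^(−(-2.680)) = 2^2.680 = 6.409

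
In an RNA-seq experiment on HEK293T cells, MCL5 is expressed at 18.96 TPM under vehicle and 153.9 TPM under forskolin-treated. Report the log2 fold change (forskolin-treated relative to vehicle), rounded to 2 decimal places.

Fold change = 153.9 / 18.96 = 8.1171
log2(8.1171) = 3.021

3.02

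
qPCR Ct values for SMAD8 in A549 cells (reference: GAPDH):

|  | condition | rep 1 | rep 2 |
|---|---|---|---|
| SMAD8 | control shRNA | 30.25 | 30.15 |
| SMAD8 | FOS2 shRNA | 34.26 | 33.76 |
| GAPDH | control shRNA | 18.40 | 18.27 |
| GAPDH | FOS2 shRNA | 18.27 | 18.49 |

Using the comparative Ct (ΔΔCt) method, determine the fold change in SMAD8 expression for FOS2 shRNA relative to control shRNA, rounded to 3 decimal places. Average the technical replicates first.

Mean Ct: SMAD8 control shRNA 30.200; SMAD8 FOS2 shRNA 34.010; GAPDH control shRNA 18.335; GAPDH FOS2 shRNA 18.380
ΔCt(control shRNA) = 30.200 − 18.335 = 11.865
ΔCt(FOS2 shRNA) = 34.010 − 18.380 = 15.630
ΔΔCt = 15.630 − 11.865 = 3.765
Fold change = 2^(−3.765) = 0.0736

0.074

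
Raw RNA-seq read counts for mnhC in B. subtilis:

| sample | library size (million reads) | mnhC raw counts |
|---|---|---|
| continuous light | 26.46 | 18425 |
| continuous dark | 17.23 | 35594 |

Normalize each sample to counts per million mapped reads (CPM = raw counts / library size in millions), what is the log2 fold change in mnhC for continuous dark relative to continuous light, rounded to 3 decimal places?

CPM(continuous light) = 18425 / 26.46 = 696.3341
CPM(continuous dark) = 35594 / 17.23 = 2065.8154
Fold change = 2065.8154 / 696.3341 = 2.96670
log2(2.96670) = 1.5689

1.569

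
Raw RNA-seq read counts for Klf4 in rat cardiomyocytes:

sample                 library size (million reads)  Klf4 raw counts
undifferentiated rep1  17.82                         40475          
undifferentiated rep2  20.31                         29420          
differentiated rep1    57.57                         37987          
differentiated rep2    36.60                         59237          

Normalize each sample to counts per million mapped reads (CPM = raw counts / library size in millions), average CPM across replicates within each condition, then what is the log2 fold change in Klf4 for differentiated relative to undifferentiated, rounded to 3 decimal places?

-0.707

CPM(undifferentiated rep1) = 40475 / 17.82 = 2271.3244
CPM(undifferentiated rep2) = 29420 / 20.31 = 1448.5475
CPM(differentiated rep1) = 37987 / 57.57 = 659.8402
CPM(differentiated rep2) = 59237 / 36.60 = 1618.4973
mean CPM(undifferentiated) = 1859.9359; mean CPM(differentiated) = 1139.1687
Fold change = 1139.1687 / 1859.9359 = 0.61248
log2(0.61248) = -0.7073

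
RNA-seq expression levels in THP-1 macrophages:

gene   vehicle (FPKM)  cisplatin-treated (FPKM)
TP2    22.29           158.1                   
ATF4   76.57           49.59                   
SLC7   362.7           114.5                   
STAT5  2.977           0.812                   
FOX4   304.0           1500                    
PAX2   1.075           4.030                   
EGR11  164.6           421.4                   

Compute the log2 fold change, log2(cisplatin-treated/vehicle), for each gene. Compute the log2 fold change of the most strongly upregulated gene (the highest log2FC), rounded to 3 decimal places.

log2(158.1/22.29) = 2.826  (TP2)
log2(49.59/76.57) = -0.627  (ATF4)
log2(114.5/362.7) = -1.663  (SLC7)
log2(0.812/2.977) = -1.874  (STAT5)
log2(1500/304.0) = 2.303  (FOX4)
log2(4.030/1.075) = 1.906  (PAX2)
log2(421.4/164.6) = 1.356  (EGR11)
TP2 is most strongly upregulated.

2.826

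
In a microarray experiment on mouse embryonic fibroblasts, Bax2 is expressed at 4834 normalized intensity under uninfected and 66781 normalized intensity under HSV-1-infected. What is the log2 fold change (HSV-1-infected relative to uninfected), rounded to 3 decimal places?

Fold change = 66781 / 4834 = 13.8149
log2(13.8149) = 3.7881

3.788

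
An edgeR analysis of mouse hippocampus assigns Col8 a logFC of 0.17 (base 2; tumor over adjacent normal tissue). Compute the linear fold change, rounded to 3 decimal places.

Fold change = 2^(0.17) = 1.1251

1.125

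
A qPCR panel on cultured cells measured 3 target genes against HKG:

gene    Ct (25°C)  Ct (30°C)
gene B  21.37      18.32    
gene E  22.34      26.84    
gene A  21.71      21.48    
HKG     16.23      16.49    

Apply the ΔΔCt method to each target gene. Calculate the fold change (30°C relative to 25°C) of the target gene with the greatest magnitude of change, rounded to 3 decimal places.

gene B: ΔΔCt = (18.32−16.49) − (21.37−16.23) = 1.83 − 5.14 = -3.31; fold change = 2^3.31 = 9.918
gene E: ΔΔCt = (26.84−16.49) − (22.34−16.23) = 10.35 − 6.11 = 4.24; fold change = 2^-4.24 = 0.053
gene A: ΔΔCt = (21.48−16.49) − (21.71−16.23) = 4.99 − 5.48 = -0.49; fold change = 2^0.49 = 1.404
gene E has the largest |ΔΔCt| = 4.24.

0.053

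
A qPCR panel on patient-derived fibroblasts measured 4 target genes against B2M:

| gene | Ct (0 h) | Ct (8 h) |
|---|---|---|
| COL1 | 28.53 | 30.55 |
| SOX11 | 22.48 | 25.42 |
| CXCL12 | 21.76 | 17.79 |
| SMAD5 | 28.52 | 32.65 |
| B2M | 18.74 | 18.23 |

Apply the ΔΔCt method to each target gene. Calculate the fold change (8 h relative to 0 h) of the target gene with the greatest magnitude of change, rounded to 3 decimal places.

COL1: ΔΔCt = (30.55−18.23) − (28.53−18.74) = 12.32 − 9.79 = 2.53; fold change = 2^-2.53 = 0.173
SOX11: ΔΔCt = (25.42−18.23) − (22.48−18.74) = 7.19 − 3.74 = 3.45; fold change = 2^-3.45 = 0.092
CXCL12: ΔΔCt = (17.79−18.23) − (21.76−18.74) = -0.44 − 3.02 = -3.46; fold change = 2^3.46 = 11.004
SMAD5: ΔΔCt = (32.65−18.23) − (28.52−18.74) = 14.42 − 9.78 = 4.64; fold change = 2^-4.64 = 0.040
SMAD5 has the largest |ΔΔCt| = 4.64.

0.040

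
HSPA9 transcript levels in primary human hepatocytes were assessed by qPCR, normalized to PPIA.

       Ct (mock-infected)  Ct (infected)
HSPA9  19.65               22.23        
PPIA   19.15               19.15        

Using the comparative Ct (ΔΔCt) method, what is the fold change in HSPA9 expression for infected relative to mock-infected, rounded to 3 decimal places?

ΔCt(mock-infected) = 19.650 − 19.150 = 0.500
ΔCt(infected) = 22.230 − 19.150 = 3.080
ΔΔCt = 3.080 − 0.500 = 2.580
Fold change = 2^(−2.580) = 0.1672

0.167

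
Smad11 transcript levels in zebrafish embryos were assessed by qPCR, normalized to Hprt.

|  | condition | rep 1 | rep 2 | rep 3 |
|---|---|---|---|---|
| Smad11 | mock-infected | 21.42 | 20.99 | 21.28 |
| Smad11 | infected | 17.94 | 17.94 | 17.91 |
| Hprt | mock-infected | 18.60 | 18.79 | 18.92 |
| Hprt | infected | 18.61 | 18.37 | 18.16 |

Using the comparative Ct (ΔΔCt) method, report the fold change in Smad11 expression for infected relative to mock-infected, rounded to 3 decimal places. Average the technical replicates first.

Mean Ct: Smad11 mock-infected 21.230; Smad11 infected 17.930; Hprt mock-infected 18.770; Hprt infected 18.380
ΔCt(mock-infected) = 21.230 − 18.770 = 2.460
ΔCt(infected) = 17.930 − 18.380 = -0.450
ΔΔCt = -0.450 − 2.460 = -2.910
Fold change = 2^(−(-2.910)) = 2^2.910 = 7.5162

7.516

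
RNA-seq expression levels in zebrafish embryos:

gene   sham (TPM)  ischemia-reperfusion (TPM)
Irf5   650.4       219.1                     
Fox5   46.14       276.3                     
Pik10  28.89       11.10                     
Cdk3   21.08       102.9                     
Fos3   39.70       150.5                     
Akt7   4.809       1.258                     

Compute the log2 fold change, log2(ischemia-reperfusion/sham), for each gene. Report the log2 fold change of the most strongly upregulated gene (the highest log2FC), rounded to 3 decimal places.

log2(219.1/650.4) = -1.570  (Irf5)
log2(276.3/46.14) = 2.582  (Fox5)
log2(11.10/28.89) = -1.380  (Pik10)
log2(102.9/21.08) = 2.287  (Cdk3)
log2(150.5/39.70) = 1.923  (Fos3)
log2(1.258/4.809) = -1.935  (Akt7)
Fox5 is most strongly upregulated.

2.582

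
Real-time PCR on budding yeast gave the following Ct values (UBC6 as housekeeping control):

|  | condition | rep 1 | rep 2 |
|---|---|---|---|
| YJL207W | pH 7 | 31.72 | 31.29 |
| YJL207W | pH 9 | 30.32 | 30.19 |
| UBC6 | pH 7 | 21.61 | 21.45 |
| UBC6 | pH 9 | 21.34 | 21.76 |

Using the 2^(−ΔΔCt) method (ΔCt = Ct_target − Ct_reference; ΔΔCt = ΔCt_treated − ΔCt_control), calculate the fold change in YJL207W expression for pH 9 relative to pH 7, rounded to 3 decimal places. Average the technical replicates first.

Mean Ct: YJL207W pH 7 31.505; YJL207W pH 9 30.255; UBC6 pH 7 21.530; UBC6 pH 9 21.550
ΔCt(pH 7) = 31.505 − 21.530 = 9.975
ΔCt(pH 9) = 30.255 − 21.550 = 8.705
ΔΔCt = 8.705 − 9.975 = -1.270
Fold change = 2^(−(-1.270)) = 2^1.270 = 2.4116

2.412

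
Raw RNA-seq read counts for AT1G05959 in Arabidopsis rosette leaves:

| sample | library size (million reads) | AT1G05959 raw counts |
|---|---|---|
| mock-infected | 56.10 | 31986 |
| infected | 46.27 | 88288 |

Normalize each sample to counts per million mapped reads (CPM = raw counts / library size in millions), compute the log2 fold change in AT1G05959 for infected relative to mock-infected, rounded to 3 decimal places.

1.743

CPM(mock-infected) = 31986 / 56.10 = 570.1604
CPM(infected) = 88288 / 46.27 = 1908.1046
Fold change = 1908.1046 / 570.1604 = 3.34661
log2(3.34661) = 1.7427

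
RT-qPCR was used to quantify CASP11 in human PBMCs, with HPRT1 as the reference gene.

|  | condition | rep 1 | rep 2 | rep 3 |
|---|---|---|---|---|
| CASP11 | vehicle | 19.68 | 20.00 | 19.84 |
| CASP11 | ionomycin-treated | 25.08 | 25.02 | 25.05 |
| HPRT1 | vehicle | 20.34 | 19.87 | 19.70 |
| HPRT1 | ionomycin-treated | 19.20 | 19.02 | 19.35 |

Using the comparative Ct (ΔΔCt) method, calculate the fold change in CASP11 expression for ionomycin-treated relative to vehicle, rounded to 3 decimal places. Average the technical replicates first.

Mean Ct: CASP11 vehicle 19.840; CASP11 ionomycin-treated 25.050; HPRT1 vehicle 19.970; HPRT1 ionomycin-treated 19.190
ΔCt(vehicle) = 19.840 − 19.970 = -0.130
ΔCt(ionomycin-treated) = 25.050 − 19.190 = 5.860
ΔΔCt = 5.860 − (-0.130) = 5.990
Fold change = 2^(−5.990) = 0.0157

0.016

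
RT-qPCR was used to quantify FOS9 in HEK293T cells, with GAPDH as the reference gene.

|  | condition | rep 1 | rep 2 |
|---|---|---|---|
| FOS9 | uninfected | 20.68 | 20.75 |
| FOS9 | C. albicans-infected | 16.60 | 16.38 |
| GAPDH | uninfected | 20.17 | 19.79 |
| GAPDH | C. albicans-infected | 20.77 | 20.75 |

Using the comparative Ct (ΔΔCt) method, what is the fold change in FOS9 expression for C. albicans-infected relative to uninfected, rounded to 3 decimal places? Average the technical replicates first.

Mean Ct: FOS9 uninfected 20.715; FOS9 C. albicans-infected 16.490; GAPDH uninfected 19.980; GAPDH C. albicans-infected 20.760
ΔCt(uninfected) = 20.715 − 19.980 = 0.735
ΔCt(C. albicans-infected) = 16.490 − 20.760 = -4.270
ΔΔCt = -4.270 − 0.735 = -5.005
Fold change = 2^(−(-5.005)) = 2^5.005 = 32.1111

32.111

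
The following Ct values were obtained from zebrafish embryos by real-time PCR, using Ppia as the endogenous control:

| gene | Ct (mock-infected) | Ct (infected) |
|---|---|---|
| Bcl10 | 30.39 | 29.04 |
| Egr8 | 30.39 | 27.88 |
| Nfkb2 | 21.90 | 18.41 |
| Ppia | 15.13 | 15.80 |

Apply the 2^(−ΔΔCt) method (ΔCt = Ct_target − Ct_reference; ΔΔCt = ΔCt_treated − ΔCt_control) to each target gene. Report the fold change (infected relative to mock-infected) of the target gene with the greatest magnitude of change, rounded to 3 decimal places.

Bcl10: ΔΔCt = (29.04−15.80) − (30.39−15.13) = 13.24 − 15.26 = -2.02; fold change = 2^2.02 = 4.056
Egr8: ΔΔCt = (27.88−15.80) − (30.39−15.13) = 12.08 − 15.26 = -3.18; fold change = 2^3.18 = 9.063
Nfkb2: ΔΔCt = (18.41−15.80) − (21.90−15.13) = 2.61 − 6.77 = -4.16; fold change = 2^4.16 = 17.877
Nfkb2 has the largest |ΔΔCt| = 4.16.

17.877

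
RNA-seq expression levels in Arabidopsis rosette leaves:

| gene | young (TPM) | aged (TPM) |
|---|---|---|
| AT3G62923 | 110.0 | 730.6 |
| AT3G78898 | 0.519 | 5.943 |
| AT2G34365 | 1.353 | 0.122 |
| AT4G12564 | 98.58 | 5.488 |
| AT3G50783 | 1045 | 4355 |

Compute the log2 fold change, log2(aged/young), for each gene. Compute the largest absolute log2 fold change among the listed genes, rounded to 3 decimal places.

4.167

log2(730.6/110.0) = 2.732  (AT3G62923)
log2(5.943/0.519) = 3.517  (AT3G78898)
log2(0.122/1.353) = -3.471  (AT2G34365)
log2(5.488/98.58) = -4.167  (AT4G12564)
log2(4355/1045) = 2.059  (AT3G50783)
The largest magnitude belongs to AT4G12564.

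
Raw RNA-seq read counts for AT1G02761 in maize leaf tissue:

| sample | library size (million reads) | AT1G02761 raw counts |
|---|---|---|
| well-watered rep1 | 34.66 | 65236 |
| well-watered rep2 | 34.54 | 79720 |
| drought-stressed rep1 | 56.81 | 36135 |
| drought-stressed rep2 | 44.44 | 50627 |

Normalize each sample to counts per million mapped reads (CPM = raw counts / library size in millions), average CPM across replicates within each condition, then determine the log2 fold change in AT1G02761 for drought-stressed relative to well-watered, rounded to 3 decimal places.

-1.239

CPM(well-watered rep1) = 65236 / 34.66 = 1882.1696
CPM(well-watered rep2) = 79720 / 34.54 = 2308.0486
CPM(drought-stressed rep1) = 36135 / 56.81 = 636.0676
CPM(drought-stressed rep2) = 50627 / 44.44 = 1139.2214
mean CPM(well-watered) = 2095.1091; mean CPM(drought-stressed) = 887.6445
Fold change = 887.6445 / 2095.1091 = 0.42367
log2(0.42367) = -1.2390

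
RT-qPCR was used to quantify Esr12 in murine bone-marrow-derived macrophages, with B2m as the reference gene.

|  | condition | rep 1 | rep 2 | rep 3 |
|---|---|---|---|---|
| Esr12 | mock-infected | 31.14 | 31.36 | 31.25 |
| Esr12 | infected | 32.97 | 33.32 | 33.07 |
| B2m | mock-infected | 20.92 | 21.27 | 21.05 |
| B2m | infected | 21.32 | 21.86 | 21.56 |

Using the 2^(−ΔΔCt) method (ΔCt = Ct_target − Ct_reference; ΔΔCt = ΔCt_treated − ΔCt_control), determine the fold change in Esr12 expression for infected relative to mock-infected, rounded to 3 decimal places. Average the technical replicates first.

Mean Ct: Esr12 mock-infected 31.250; Esr12 infected 33.120; B2m mock-infected 21.080; B2m infected 21.580
ΔCt(mock-infected) = 31.250 − 21.080 = 10.170
ΔCt(infected) = 33.120 − 21.580 = 11.540
ΔΔCt = 11.540 − 10.170 = 1.370
Fold change = 2^(−1.370) = 0.3869

0.387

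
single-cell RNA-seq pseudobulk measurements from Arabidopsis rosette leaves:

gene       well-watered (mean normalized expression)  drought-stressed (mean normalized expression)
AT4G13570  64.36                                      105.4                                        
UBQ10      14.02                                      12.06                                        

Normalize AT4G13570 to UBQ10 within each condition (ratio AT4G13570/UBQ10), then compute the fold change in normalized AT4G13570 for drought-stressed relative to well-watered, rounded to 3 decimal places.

1.904

AT4G13570/UBQ10 (well-watered) = 64.36 / 14.02 = 4.5906
AT4G13570/UBQ10 (drought-stressed) = 105.4 / 12.06 = 8.7396
Fold change = 8.7396 / 4.5906 = 1.9038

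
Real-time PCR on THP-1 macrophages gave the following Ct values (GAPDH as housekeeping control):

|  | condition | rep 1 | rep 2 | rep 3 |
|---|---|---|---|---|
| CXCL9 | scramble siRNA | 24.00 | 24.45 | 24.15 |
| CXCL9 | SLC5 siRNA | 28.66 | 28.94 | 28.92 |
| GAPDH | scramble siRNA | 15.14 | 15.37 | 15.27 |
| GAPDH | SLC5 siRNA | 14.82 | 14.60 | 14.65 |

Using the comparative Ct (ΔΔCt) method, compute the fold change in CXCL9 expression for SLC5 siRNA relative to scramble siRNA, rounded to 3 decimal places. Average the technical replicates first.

Mean Ct: CXCL9 scramble siRNA 24.200; CXCL9 SLC5 siRNA 28.840; GAPDH scramble siRNA 15.260; GAPDH SLC5 siRNA 14.690
ΔCt(scramble siRNA) = 24.200 − 15.260 = 8.940
ΔCt(SLC5 siRNA) = 28.840 − 14.690 = 14.150
ΔΔCt = 14.150 − 8.940 = 5.210
Fold change = 2^(−5.210) = 0.0270

0.027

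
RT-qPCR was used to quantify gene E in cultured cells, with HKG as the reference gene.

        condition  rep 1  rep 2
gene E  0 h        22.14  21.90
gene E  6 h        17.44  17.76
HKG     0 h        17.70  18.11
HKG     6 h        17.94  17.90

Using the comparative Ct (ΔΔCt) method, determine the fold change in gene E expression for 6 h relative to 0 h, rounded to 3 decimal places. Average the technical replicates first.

21.631

Mean Ct: gene E 0 h 22.020; gene E 6 h 17.600; HKG 0 h 17.905; HKG 6 h 17.920
ΔCt(0 h) = 22.020 − 17.905 = 4.115
ΔCt(6 h) = 17.600 − 17.920 = -0.320
ΔΔCt = -0.320 − 4.115 = -4.435
Fold change = 2^(−(-4.435)) = 2^4.435 = 21.6306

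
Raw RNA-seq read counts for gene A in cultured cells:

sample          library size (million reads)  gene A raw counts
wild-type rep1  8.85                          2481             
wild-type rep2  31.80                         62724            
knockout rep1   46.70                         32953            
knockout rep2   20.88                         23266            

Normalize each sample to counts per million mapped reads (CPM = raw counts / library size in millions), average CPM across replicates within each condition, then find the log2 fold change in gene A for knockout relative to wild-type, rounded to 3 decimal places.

CPM(wild-type rep1) = 2481 / 8.85 = 280.3390
CPM(wild-type rep2) = 62724 / 31.80 = 1972.4528
CPM(knockout rep1) = 32953 / 46.70 = 705.6317
CPM(knockout rep2) = 23266 / 20.88 = 1114.2720
mean CPM(wild-type) = 1126.3959; mean CPM(knockout) = 909.9519
Fold change = 909.9519 / 1126.3959 = 0.80784
log2(0.80784) = -0.3079

-0.308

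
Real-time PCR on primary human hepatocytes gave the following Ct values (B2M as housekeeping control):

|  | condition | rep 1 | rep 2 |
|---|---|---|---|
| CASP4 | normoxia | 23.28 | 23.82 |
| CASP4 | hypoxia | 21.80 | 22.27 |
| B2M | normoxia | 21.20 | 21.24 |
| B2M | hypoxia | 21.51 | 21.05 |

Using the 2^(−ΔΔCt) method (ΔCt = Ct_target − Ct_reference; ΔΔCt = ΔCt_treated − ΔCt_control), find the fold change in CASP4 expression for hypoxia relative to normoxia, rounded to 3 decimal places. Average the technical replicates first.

Mean Ct: CASP4 normoxia 23.550; CASP4 hypoxia 22.035; B2M normoxia 21.220; B2M hypoxia 21.280
ΔCt(normoxia) = 23.550 − 21.220 = 2.330
ΔCt(hypoxia) = 22.035 − 21.280 = 0.755
ΔΔCt = 0.755 − 2.330 = -1.575
Fold change = 2^(−(-1.575)) = 2^1.575 = 2.9794

2.979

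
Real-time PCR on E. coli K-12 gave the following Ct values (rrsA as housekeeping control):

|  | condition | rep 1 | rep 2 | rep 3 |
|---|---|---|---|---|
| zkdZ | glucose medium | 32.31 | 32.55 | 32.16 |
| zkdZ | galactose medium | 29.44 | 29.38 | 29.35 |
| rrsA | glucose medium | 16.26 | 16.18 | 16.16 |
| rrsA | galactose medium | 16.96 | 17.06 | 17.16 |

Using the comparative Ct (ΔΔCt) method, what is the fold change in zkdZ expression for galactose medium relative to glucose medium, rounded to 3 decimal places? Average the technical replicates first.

Mean Ct: zkdZ glucose medium 32.340; zkdZ galactose medium 29.390; rrsA glucose medium 16.200; rrsA galactose medium 17.060
ΔCt(glucose medium) = 32.340 − 16.200 = 16.140
ΔCt(galactose medium) = 29.390 − 17.060 = 12.330
ΔΔCt = 12.330 − 16.140 = -3.810
Fold change = 2^(−(-3.810)) = 2^3.810 = 14.0257

14.026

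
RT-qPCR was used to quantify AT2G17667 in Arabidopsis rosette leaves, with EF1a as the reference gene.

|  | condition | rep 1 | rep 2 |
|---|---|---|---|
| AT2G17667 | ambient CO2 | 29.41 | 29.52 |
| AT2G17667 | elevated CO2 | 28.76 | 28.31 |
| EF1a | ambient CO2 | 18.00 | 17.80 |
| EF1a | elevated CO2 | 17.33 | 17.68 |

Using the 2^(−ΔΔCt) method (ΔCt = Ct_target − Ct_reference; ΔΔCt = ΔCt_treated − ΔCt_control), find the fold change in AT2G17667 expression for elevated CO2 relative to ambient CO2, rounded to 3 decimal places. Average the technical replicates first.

Mean Ct: AT2G17667 ambient CO2 29.465; AT2G17667 elevated CO2 28.535; EF1a ambient CO2 17.900; EF1a elevated CO2 17.505
ΔCt(ambient CO2) = 29.465 − 17.900 = 11.565
ΔCt(elevated CO2) = 28.535 − 17.505 = 11.030
ΔΔCt = 11.030 − 11.565 = -0.535
Fold change = 2^(−(-0.535)) = 2^0.535 = 1.4489

1.449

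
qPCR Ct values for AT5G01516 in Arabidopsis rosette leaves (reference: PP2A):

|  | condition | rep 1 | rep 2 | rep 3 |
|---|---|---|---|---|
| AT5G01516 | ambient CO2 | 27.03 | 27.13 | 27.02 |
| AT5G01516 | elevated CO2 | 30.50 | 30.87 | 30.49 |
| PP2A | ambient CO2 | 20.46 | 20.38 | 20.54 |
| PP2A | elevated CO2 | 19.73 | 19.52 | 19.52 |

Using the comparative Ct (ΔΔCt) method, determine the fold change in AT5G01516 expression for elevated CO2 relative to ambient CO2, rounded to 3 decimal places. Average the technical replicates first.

Mean Ct: AT5G01516 ambient CO2 27.060; AT5G01516 elevated CO2 30.620; PP2A ambient CO2 20.460; PP2A elevated CO2 19.590
ΔCt(ambient CO2) = 27.060 − 20.460 = 6.600
ΔCt(elevated CO2) = 30.620 − 19.590 = 11.030
ΔΔCt = 11.030 − 6.600 = 4.430
Fold change = 2^(−4.430) = 0.0464

0.046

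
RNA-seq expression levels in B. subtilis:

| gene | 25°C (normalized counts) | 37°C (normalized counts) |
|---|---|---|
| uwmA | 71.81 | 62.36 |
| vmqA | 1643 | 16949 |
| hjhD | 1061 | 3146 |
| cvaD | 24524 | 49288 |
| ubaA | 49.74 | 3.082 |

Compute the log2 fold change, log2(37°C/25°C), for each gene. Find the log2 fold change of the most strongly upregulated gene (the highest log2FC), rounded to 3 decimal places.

3.367

log2(62.36/71.81) = -0.204  (uwmA)
log2(16949/1643) = 3.367  (vmqA)
log2(3146/1061) = 1.568  (hjhD)
log2(49288/24524) = 1.007  (cvaD)
log2(3.082/49.74) = -4.012  (ubaA)
vmqA is most strongly upregulated.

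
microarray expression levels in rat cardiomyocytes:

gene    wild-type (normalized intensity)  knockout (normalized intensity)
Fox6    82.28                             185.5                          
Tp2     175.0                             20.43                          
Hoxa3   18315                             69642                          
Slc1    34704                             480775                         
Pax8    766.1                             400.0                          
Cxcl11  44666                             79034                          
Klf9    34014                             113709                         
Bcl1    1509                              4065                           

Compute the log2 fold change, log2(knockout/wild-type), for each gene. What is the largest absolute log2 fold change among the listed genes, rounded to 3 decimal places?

3.792

log2(185.5/82.28) = 1.173  (Fox6)
log2(20.43/175.0) = -3.099  (Tp2)
log2(69642/18315) = 1.927  (Hoxa3)
log2(480775/34704) = 3.792  (Slc1)
log2(400.0/766.1) = -0.938  (Pax8)
log2(79034/44666) = 0.823  (Cxcl11)
log2(113709/34014) = 1.741  (Klf9)
log2(4065/1509) = 1.430  (Bcl1)
The largest magnitude belongs to Slc1.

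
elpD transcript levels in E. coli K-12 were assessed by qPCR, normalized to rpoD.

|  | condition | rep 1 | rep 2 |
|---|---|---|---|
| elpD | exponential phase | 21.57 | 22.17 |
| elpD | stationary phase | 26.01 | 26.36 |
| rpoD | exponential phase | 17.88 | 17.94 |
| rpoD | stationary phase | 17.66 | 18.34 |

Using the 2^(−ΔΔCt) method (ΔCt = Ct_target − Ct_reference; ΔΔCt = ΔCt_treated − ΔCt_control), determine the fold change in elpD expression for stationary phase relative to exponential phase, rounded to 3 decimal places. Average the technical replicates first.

Mean Ct: elpD exponential phase 21.870; elpD stationary phase 26.185; rpoD exponential phase 17.910; rpoD stationary phase 18.000
ΔCt(exponential phase) = 21.870 − 17.910 = 3.960
ΔCt(stationary phase) = 26.185 − 18.000 = 8.185
ΔΔCt = 8.185 − 3.960 = 4.225
Fold change = 2^(−4.225) = 0.0535

0.053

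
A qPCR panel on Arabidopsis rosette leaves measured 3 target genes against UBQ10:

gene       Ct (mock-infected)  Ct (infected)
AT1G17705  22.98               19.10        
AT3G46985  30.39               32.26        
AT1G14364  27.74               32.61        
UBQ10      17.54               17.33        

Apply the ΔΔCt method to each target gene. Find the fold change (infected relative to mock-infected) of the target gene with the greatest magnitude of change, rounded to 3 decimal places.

AT1G17705: ΔΔCt = (19.10−17.33) − (22.98−17.54) = 1.77 − 5.44 = -3.67; fold change = 2^3.67 = 12.729
AT3G46985: ΔΔCt = (32.26−17.33) − (30.39−17.54) = 14.93 − 12.85 = 2.08; fold change = 2^-2.08 = 0.237
AT1G14364: ΔΔCt = (32.61−17.33) − (27.74−17.54) = 15.28 − 10.20 = 5.08; fold change = 2^-5.08 = 0.030
AT1G14364 has the largest |ΔΔCt| = 5.08.

0.030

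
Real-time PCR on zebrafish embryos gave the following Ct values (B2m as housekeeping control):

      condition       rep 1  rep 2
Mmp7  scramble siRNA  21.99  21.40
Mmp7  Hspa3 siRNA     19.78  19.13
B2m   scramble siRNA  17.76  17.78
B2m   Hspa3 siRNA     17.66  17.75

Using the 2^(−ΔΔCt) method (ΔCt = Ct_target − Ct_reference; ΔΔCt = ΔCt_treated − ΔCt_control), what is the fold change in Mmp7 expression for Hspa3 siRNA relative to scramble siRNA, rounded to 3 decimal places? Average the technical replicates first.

4.516

Mean Ct: Mmp7 scramble siRNA 21.695; Mmp7 Hspa3 siRNA 19.455; B2m scramble siRNA 17.770; B2m Hspa3 siRNA 17.705
ΔCt(scramble siRNA) = 21.695 − 17.770 = 3.925
ΔCt(Hspa3 siRNA) = 19.455 − 17.705 = 1.750
ΔΔCt = 1.750 − 3.925 = -2.175
Fold change = 2^(−(-2.175)) = 2^2.175 = 4.5159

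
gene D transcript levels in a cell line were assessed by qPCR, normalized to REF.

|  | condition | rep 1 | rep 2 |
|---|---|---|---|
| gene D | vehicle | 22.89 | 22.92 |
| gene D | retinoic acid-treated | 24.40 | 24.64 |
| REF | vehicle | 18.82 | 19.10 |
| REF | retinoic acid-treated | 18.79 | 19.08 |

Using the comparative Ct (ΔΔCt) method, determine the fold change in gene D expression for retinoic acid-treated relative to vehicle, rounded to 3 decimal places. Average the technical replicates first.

0.321

Mean Ct: gene D vehicle 22.905; gene D retinoic acid-treated 24.520; REF vehicle 18.960; REF retinoic acid-treated 18.935
ΔCt(vehicle) = 22.905 − 18.960 = 3.945
ΔCt(retinoic acid-treated) = 24.520 − 18.935 = 5.585
ΔΔCt = 5.585 − 3.945 = 1.640
Fold change = 2^(−1.640) = 0.3209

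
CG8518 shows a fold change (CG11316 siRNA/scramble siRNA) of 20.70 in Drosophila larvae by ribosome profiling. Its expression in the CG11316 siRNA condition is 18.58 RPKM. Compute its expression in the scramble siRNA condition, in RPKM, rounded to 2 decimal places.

scramble siRNA expression = 18.58 / 20.70 = 0.90

0.90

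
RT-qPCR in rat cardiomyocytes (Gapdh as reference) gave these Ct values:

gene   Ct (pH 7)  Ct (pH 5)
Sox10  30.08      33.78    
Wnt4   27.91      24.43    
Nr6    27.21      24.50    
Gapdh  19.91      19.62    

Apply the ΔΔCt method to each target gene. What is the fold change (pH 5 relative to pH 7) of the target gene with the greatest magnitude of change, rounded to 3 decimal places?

0.063

Sox10: ΔΔCt = (33.78−19.62) − (30.08−19.91) = 14.16 − 10.17 = 3.99; fold change = 2^-3.99 = 0.063
Wnt4: ΔΔCt = (24.43−19.62) − (27.91−19.91) = 4.81 − 8.00 = -3.19; fold change = 2^3.19 = 9.126
Nr6: ΔΔCt = (24.50−19.62) − (27.21−19.91) = 4.88 − 7.30 = -2.42; fold change = 2^2.42 = 5.352
Sox10 has the largest |ΔΔCt| = 3.99.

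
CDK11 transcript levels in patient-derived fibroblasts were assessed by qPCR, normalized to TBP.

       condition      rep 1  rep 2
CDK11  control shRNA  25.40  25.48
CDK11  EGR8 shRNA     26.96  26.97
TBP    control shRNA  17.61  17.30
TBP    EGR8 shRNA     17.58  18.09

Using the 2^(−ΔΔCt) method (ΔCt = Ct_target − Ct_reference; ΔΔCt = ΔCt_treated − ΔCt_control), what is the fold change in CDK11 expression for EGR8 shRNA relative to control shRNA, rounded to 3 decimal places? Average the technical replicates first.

Mean Ct: CDK11 control shRNA 25.440; CDK11 EGR8 shRNA 26.965; TBP control shRNA 17.455; TBP EGR8 shRNA 17.835
ΔCt(control shRNA) = 25.440 − 17.455 = 7.985
ΔCt(EGR8 shRNA) = 26.965 − 17.835 = 9.130
ΔΔCt = 9.130 − 7.985 = 1.145
Fold change = 2^(−1.145) = 0.4522

0.452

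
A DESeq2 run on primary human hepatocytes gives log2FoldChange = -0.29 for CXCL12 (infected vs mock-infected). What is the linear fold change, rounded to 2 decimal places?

Fold change = 2^(-0.29) = 0.818
That is, CXCL12 drops to 81.8% of the mock-infected level.

0.82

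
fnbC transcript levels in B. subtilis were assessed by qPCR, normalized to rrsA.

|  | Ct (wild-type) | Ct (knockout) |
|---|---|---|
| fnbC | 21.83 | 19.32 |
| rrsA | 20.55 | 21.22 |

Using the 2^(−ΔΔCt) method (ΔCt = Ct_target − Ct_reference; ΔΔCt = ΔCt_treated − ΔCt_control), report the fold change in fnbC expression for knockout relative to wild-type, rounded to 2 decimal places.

ΔCt(wild-type) = 21.830 − 20.550 = 1.280
ΔCt(knockout) = 19.320 − 21.220 = -1.900
ΔΔCt = -1.900 − 1.280 = -3.180
Fold change = 2^(−(-3.180)) = 2^3.180 = 9.063

9.06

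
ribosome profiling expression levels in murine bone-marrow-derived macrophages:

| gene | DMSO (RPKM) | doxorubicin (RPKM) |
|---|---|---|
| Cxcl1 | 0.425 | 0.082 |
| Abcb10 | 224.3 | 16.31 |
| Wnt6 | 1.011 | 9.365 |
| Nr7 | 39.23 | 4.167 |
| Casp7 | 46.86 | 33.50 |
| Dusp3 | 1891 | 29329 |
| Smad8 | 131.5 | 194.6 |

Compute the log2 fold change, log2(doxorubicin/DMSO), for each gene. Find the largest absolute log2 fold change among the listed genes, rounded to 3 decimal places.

3.955

log2(0.082/0.425) = -2.374  (Cxcl1)
log2(16.31/224.3) = -3.782  (Abcb10)
log2(9.365/1.011) = 3.211  (Wnt6)
log2(4.167/39.23) = -3.235  (Nr7)
log2(33.50/46.86) = -0.484  (Casp7)
log2(29329/1891) = 3.955  (Dusp3)
log2(194.6/131.5) = 0.565  (Smad8)
The largest magnitude belongs to Dusp3.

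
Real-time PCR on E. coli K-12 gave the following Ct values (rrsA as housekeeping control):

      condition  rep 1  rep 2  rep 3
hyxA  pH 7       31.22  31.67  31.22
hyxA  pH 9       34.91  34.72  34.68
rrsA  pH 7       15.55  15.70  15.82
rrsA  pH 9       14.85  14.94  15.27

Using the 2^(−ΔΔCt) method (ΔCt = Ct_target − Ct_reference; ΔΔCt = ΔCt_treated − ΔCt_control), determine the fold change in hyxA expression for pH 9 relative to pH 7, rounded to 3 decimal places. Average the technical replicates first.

0.060

Mean Ct: hyxA pH 7 31.370; hyxA pH 9 34.770; rrsA pH 7 15.690; rrsA pH 9 15.020
ΔCt(pH 7) = 31.370 − 15.690 = 15.680
ΔCt(pH 9) = 34.770 − 15.020 = 19.750
ΔΔCt = 19.750 − 15.680 = 4.070
Fold change = 2^(−4.070) = 0.0595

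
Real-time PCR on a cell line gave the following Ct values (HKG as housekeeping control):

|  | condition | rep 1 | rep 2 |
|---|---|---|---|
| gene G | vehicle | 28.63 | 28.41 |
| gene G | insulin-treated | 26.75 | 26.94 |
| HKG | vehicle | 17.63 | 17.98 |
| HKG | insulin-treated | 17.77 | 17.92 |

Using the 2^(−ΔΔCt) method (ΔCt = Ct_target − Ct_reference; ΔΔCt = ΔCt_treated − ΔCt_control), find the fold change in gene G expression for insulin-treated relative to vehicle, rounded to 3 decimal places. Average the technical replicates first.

Mean Ct: gene G vehicle 28.520; gene G insulin-treated 26.845; HKG vehicle 17.805; HKG insulin-treated 17.845
ΔCt(vehicle) = 28.520 − 17.805 = 10.715
ΔCt(insulin-treated) = 26.845 − 17.845 = 9.000
ΔΔCt = 9.000 − 10.715 = -1.715
Fold change = 2^(−(-1.715)) = 2^1.715 = 3.2830

3.283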